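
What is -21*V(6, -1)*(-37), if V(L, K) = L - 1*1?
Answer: 3885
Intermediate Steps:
V(L, K) = -1 + L (V(L, K) = L - 1 = -1 + L)
-21*V(6, -1)*(-37) = -21*(-1 + 6)*(-37) = -21*5*(-37) = -105*(-37) = 3885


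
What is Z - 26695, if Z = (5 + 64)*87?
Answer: -20692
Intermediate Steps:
Z = 6003 (Z = 69*87 = 6003)
Z - 26695 = 6003 - 26695 = -20692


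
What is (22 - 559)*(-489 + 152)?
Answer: 180969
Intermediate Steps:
(22 - 559)*(-489 + 152) = -537*(-337) = 180969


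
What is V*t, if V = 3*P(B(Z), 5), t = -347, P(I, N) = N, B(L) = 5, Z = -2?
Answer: -5205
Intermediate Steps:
V = 15 (V = 3*5 = 15)
V*t = 15*(-347) = -5205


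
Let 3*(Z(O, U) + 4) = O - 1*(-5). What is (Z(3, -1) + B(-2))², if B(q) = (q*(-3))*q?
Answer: 1600/9 ≈ 177.78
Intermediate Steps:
Z(O, U) = -7/3 + O/3 (Z(O, U) = -4 + (O - 1*(-5))/3 = -4 + (O + 5)/3 = -4 + (5 + O)/3 = -4 + (5/3 + O/3) = -7/3 + O/3)
B(q) = -3*q² (B(q) = (-3*q)*q = -3*q²)
(Z(3, -1) + B(-2))² = ((-7/3 + (⅓)*3) - 3*(-2)²)² = ((-7/3 + 1) - 3*4)² = (-4/3 - 12)² = (-40/3)² = 1600/9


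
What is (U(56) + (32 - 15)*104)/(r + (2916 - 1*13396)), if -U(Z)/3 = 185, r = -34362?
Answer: -1213/44842 ≈ -0.027051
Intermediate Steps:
U(Z) = -555 (U(Z) = -3*185 = -555)
(U(56) + (32 - 15)*104)/(r + (2916 - 1*13396)) = (-555 + (32 - 15)*104)/(-34362 + (2916 - 1*13396)) = (-555 + 17*104)/(-34362 + (2916 - 13396)) = (-555 + 1768)/(-34362 - 10480) = 1213/(-44842) = 1213*(-1/44842) = -1213/44842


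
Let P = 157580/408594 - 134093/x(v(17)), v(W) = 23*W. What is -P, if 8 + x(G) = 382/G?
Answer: -10711582227151/560999562 ≈ -19094.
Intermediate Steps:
x(G) = -8 + 382/G
P = 10711582227151/560999562 (P = 157580/408594 - 134093/(-8 + 382/((23*17))) = 157580*(1/408594) - 134093/(-8 + 382/391) = 78790/204297 - 134093/(-8 + 382*(1/391)) = 78790/204297 - 134093/(-8 + 382/391) = 78790/204297 - 134093/(-2746/391) = 78790/204297 - 134093*(-391/2746) = 78790/204297 + 52430363/2746 = 10711582227151/560999562 ≈ 19094.)
-P = -1*10711582227151/560999562 = -10711582227151/560999562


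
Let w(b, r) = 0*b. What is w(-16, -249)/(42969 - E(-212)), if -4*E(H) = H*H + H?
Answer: 0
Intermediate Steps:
w(b, r) = 0
E(H) = -H/4 - H²/4 (E(H) = -(H*H + H)/4 = -(H² + H)/4 = -(H + H²)/4 = -H/4 - H²/4)
w(-16, -249)/(42969 - E(-212)) = 0/(42969 - (-1)*(-212)*(1 - 212)/4) = 0/(42969 - (-1)*(-212)*(-211)/4) = 0/(42969 - 1*(-11183)) = 0/(42969 + 11183) = 0/54152 = 0*(1/54152) = 0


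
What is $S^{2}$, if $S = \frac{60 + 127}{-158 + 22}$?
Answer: $\frac{121}{64} \approx 1.8906$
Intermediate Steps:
$S = - \frac{11}{8}$ ($S = \frac{187}{-136} = 187 \left(- \frac{1}{136}\right) = - \frac{11}{8} \approx -1.375$)
$S^{2} = \left(- \frac{11}{8}\right)^{2} = \frac{121}{64}$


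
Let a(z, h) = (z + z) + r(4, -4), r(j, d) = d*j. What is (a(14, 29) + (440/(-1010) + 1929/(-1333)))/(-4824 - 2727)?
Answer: -1362115/1016613783 ≈ -0.0013399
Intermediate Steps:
a(z, h) = -16 + 2*z (a(z, h) = (z + z) - 4*4 = 2*z - 16 = -16 + 2*z)
(a(14, 29) + (440/(-1010) + 1929/(-1333)))/(-4824 - 2727) = ((-16 + 2*14) + (440/(-1010) + 1929/(-1333)))/(-4824 - 2727) = ((-16 + 28) + (440*(-1/1010) + 1929*(-1/1333)))/(-7551) = (12 + (-44/101 - 1929/1333))*(-1/7551) = (12 - 253481/134633)*(-1/7551) = (1362115/134633)*(-1/7551) = -1362115/1016613783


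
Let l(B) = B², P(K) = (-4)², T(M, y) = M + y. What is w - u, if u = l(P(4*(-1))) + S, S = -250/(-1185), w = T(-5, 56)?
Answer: -48635/237 ≈ -205.21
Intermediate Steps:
w = 51 (w = -5 + 56 = 51)
P(K) = 16
S = 50/237 (S = -250*(-1/1185) = 50/237 ≈ 0.21097)
u = 60722/237 (u = 16² + 50/237 = 256 + 50/237 = 60722/237 ≈ 256.21)
w - u = 51 - 1*60722/237 = 51 - 60722/237 = -48635/237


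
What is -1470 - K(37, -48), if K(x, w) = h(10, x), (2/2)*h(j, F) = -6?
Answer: -1464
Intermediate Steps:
h(j, F) = -6
K(x, w) = -6
-1470 - K(37, -48) = -1470 - 1*(-6) = -1470 + 6 = -1464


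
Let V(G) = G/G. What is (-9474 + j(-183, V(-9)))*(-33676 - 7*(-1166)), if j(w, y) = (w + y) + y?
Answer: 246337670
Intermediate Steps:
V(G) = 1
j(w, y) = w + 2*y
(-9474 + j(-183, V(-9)))*(-33676 - 7*(-1166)) = (-9474 + (-183 + 2*1))*(-33676 - 7*(-1166)) = (-9474 + (-183 + 2))*(-33676 + 8162) = (-9474 - 181)*(-25514) = -9655*(-25514) = 246337670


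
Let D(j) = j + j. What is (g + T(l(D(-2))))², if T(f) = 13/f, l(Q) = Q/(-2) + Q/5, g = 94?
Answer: 395641/36 ≈ 10990.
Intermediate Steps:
D(j) = 2*j
l(Q) = -3*Q/10 (l(Q) = Q*(-½) + Q*(⅕) = -Q/2 + Q/5 = -3*Q/10)
(g + T(l(D(-2))))² = (94 + 13/((-3*(-2)/5)))² = (94 + 13/((-3/10*(-4))))² = (94 + 13/(6/5))² = (94 + 13*(⅚))² = (94 + 65/6)² = (629/6)² = 395641/36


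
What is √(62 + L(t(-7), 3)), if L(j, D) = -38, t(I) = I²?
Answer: 2*√6 ≈ 4.8990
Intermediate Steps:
√(62 + L(t(-7), 3)) = √(62 - 38) = √24 = 2*√6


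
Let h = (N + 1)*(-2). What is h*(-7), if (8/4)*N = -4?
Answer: -14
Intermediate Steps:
N = -2 (N = (1/2)*(-4) = -2)
h = 2 (h = (-2 + 1)*(-2) = -1*(-2) = 2)
h*(-7) = 2*(-7) = -14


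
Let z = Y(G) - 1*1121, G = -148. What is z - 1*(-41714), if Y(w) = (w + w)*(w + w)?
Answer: 128209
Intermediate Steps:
Y(w) = 4*w² (Y(w) = (2*w)*(2*w) = 4*w²)
z = 86495 (z = 4*(-148)² - 1*1121 = 4*21904 - 1121 = 87616 - 1121 = 86495)
z - 1*(-41714) = 86495 - 1*(-41714) = 86495 + 41714 = 128209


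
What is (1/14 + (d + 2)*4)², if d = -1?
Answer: 3249/196 ≈ 16.577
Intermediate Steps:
(1/14 + (d + 2)*4)² = (1/14 + (-1 + 2)*4)² = (1/14 + 1*4)² = (1/14 + 4)² = (57/14)² = 3249/196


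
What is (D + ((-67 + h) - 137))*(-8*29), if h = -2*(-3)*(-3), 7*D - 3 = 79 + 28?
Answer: 335008/7 ≈ 47858.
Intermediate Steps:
D = 110/7 (D = 3/7 + (79 + 28)/7 = 3/7 + (⅐)*107 = 3/7 + 107/7 = 110/7 ≈ 15.714)
h = -18 (h = 6*(-3) = -18)
(D + ((-67 + h) - 137))*(-8*29) = (110/7 + ((-67 - 18) - 137))*(-8*29) = (110/7 + (-85 - 137))*(-232) = (110/7 - 222)*(-232) = -1444/7*(-232) = 335008/7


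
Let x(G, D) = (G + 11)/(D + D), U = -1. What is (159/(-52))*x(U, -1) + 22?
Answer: 1939/52 ≈ 37.288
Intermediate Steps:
x(G, D) = (11 + G)/(2*D) (x(G, D) = (11 + G)/((2*D)) = (11 + G)*(1/(2*D)) = (11 + G)/(2*D))
(159/(-52))*x(U, -1) + 22 = (159/(-52))*((½)*(11 - 1)/(-1)) + 22 = (159*(-1/52))*((½)*(-1)*10) + 22 = -159/52*(-5) + 22 = 795/52 + 22 = 1939/52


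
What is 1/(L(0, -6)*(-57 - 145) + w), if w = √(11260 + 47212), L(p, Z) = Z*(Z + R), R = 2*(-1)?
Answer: -1212/11744243 - √14618/46976972 ≈ -0.00010577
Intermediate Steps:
R = -2
L(p, Z) = Z*(-2 + Z) (L(p, Z) = Z*(Z - 2) = Z*(-2 + Z))
w = 2*√14618 (w = √58472 = 2*√14618 ≈ 241.81)
1/(L(0, -6)*(-57 - 145) + w) = 1/((-6*(-2 - 6))*(-57 - 145) + 2*√14618) = 1/(-6*(-8)*(-202) + 2*√14618) = 1/(48*(-202) + 2*√14618) = 1/(-9696 + 2*√14618)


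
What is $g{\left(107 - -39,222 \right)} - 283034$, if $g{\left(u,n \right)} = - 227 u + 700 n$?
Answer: $-160776$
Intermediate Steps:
$g{\left(107 - -39,222 \right)} - 283034 = \left(- 227 \left(107 - -39\right) + 700 \cdot 222\right) - 283034 = \left(- 227 \left(107 + 39\right) + 155400\right) - 283034 = \left(\left(-227\right) 146 + 155400\right) - 283034 = \left(-33142 + 155400\right) - 283034 = 122258 - 283034 = -160776$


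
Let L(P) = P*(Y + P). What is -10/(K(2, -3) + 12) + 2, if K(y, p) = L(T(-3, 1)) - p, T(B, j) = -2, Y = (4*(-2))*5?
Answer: 188/99 ≈ 1.8990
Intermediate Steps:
Y = -40 (Y = -8*5 = -40)
L(P) = P*(-40 + P)
K(y, p) = 84 - p (K(y, p) = -2*(-40 - 2) - p = -2*(-42) - p = 84 - p)
-10/(K(2, -3) + 12) + 2 = -10/((84 - 1*(-3)) + 12) + 2 = -10/((84 + 3) + 12) + 2 = -10/(87 + 12) + 2 = -10/99 + 2 = 188/99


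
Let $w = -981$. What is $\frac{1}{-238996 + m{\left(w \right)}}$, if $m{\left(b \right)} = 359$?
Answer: $- \frac{1}{238637} \approx -4.1905 \cdot 10^{-6}$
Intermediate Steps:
$\frac{1}{-238996 + m{\left(w \right)}} = \frac{1}{-238996 + 359} = \frac{1}{-238637} = - \frac{1}{238637}$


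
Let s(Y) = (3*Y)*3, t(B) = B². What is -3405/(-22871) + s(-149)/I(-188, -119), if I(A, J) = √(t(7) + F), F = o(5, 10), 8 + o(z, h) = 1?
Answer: 3405/22871 - 447*√42/14 ≈ -206.77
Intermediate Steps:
o(z, h) = -7 (o(z, h) = -8 + 1 = -7)
F = -7
s(Y) = 9*Y
I(A, J) = √42 (I(A, J) = √(7² - 7) = √(49 - 7) = √42)
-3405/(-22871) + s(-149)/I(-188, -119) = -3405/(-22871) + (9*(-149))/(√42) = -3405*(-1/22871) - 447*√42/14 = 3405/22871 - 447*√42/14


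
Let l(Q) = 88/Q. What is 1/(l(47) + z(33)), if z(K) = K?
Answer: 47/1639 ≈ 0.028676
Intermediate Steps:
1/(l(47) + z(33)) = 1/(88/47 + 33) = 1/(1639/47) = 47/1639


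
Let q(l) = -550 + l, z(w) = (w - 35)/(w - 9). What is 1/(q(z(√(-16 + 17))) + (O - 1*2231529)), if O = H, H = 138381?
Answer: -4/8374775 ≈ -4.7762e-7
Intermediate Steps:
z(w) = (-35 + w)/(-9 + w)
O = 138381
1/(q(z(√(-16 + 17))) + (O - 1*2231529)) = 1/((-550 + (-35 + √(-16 + 17))/(-9 + √(-16 + 17))) + (138381 - 1*2231529)) = 1/((-550 + (-35 + √1)/(-9 + √1)) + (138381 - 2231529)) = 1/((-550 + (-35 + 1)/(-9 + 1)) - 2093148) = 1/((-550 - 34/(-8)) - 2093148) = 1/((-550 - ⅛*(-34)) - 2093148) = 1/((-550 + 17/4) - 2093148) = 1/(-2183/4 - 2093148) = 1/(-8374775/4) = -4/8374775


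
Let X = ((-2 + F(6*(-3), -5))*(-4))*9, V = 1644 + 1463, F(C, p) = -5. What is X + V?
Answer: 3359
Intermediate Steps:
V = 3107
X = 252 (X = ((-2 - 5)*(-4))*9 = -7*(-4)*9 = 28*9 = 252)
X + V = 252 + 3107 = 3359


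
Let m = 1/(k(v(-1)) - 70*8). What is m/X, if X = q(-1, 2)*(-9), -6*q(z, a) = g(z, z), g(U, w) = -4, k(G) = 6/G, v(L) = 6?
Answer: 1/3354 ≈ 0.00029815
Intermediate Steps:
q(z, a) = 2/3 (q(z, a) = -1/6*(-4) = 2/3)
m = -1/559 (m = 1/(6/6 - 70*8) = 1/(6*(1/6) - 560) = 1/(1 - 560) = 1/(-559) = -1/559 ≈ -0.0017889)
X = -6 (X = (2/3)*(-9) = -6)
m/X = -1/559/(-6) = -1/559*(-1/6) = 1/3354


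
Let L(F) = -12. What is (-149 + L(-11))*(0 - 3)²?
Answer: -1449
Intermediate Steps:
(-149 + L(-11))*(0 - 3)² = (-149 - 12)*(0 - 3)² = -161*(-3)² = -161*9 = -1449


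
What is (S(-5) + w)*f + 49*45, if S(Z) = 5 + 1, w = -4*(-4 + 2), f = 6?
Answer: 2289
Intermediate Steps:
w = 8 (w = -4*(-2) = 8)
S(Z) = 6
(S(-5) + w)*f + 49*45 = (6 + 8)*6 + 49*45 = 14*6 + 2205 = 84 + 2205 = 2289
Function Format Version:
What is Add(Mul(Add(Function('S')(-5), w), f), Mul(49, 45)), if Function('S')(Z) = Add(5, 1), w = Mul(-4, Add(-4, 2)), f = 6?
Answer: 2289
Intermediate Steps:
w = 8 (w = Mul(-4, -2) = 8)
Function('S')(Z) = 6
Add(Mul(Add(Function('S')(-5), w), f), Mul(49, 45)) = Add(Mul(Add(6, 8), 6), Mul(49, 45)) = Add(Mul(14, 6), 2205) = Add(84, 2205) = 2289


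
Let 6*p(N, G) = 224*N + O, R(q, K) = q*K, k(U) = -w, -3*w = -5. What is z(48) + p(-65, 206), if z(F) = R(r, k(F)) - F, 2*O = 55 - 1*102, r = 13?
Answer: -10001/4 ≈ -2500.3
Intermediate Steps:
w = 5/3 (w = -⅓*(-5) = 5/3 ≈ 1.6667)
k(U) = -5/3 (k(U) = -1*5/3 = -5/3)
O = -47/2 (O = (55 - 1*102)/2 = (55 - 102)/2 = (½)*(-47) = -47/2 ≈ -23.500)
R(q, K) = K*q
p(N, G) = -47/12 + 112*N/3 (p(N, G) = (224*N - 47/2)/6 = (-47/2 + 224*N)/6 = -47/12 + 112*N/3)
z(F) = -65/3 - F (z(F) = -5/3*13 - F = -65/3 - F)
z(48) + p(-65, 206) = (-65/3 - 1*48) + (-47/12 + (112/3)*(-65)) = (-65/3 - 48) + (-47/12 - 7280/3) = -209/3 - 29167/12 = -10001/4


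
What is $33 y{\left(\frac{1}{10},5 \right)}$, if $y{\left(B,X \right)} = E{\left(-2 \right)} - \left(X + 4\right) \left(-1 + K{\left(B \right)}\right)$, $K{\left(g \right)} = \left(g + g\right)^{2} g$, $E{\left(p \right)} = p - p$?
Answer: $\frac{73953}{250} \approx 295.81$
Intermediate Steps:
$E{\left(p \right)} = 0$
$K{\left(g \right)} = 4 g^{3}$ ($K{\left(g \right)} = \left(2 g\right)^{2} g = 4 g^{2} g = 4 g^{3}$)
$y{\left(B,X \right)} = - \left(-1 + 4 B^{3}\right) \left(4 + X\right)$ ($y{\left(B,X \right)} = 0 - \left(X + 4\right) \left(-1 + 4 B^{3}\right) = 0 - \left(4 + X\right) \left(-1 + 4 B^{3}\right) = 0 - \left(-1 + 4 B^{3}\right) \left(4 + X\right) = - \left(-1 + 4 B^{3}\right) \left(4 + X\right)$)
$33 y{\left(\frac{1}{10},5 \right)} = 33 \left(4 + 5 - 16 \left(\frac{1}{10}\right)^{3} - 20 \left(\frac{1}{10}\right)^{3}\right) = 33 \left(4 + 5 - \frac{16}{1000} - \frac{20}{1000}\right) = 33 \left(4 + 5 - \frac{2}{125} - 20 \cdot \frac{1}{1000}\right) = 33 \left(4 + 5 - \frac{2}{125} - \frac{1}{50}\right) = 33 \cdot \frac{2241}{250} = \frac{73953}{250}$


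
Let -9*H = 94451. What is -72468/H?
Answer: 652212/94451 ≈ 6.9053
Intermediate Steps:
H = -94451/9 (H = -⅑*94451 = -94451/9 ≈ -10495.)
-72468/H = -72468/(-94451/9) = -72468*(-9/94451) = 652212/94451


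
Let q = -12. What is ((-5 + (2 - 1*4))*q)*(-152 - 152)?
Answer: -25536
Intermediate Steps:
((-5 + (2 - 1*4))*q)*(-152 - 152) = ((-5 + (2 - 1*4))*(-12))*(-152 - 152) = ((-5 + (2 - 4))*(-12))*(-304) = ((-5 - 2)*(-12))*(-304) = -7*(-12)*(-304) = 84*(-304) = -25536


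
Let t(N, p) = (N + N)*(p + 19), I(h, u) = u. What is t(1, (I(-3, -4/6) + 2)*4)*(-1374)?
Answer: -66868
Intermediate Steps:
t(N, p) = 2*N*(19 + p) (t(N, p) = (2*N)*(19 + p) = 2*N*(19 + p))
t(1, (I(-3, -4/6) + 2)*4)*(-1374) = (2*1*(19 + (-4/6 + 2)*4))*(-1374) = (2*1*(19 + (-4*1/6 + 2)*4))*(-1374) = (2*1*(19 + (-2/3 + 2)*4))*(-1374) = (2*1*(19 + (4/3)*4))*(-1374) = (2*1*(19 + 16/3))*(-1374) = (2*1*(73/3))*(-1374) = (146/3)*(-1374) = -66868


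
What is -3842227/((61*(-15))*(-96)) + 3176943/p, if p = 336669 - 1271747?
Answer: -1935922305913/41068625760 ≈ -47.139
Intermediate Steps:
p = -935078
-3842227/((61*(-15))*(-96)) + 3176943/p = -3842227/((61*(-15))*(-96)) + 3176943/(-935078) = -3842227/((-915*(-96))) + 3176943*(-1/935078) = -3842227/87840 - 3176943/935078 = -1935922305913/41068625760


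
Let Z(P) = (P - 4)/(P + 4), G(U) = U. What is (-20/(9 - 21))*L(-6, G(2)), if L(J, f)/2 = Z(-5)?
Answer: 30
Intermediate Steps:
Z(P) = (-4 + P)/(4 + P)
L(J, f) = 18 (L(J, f) = 2*((-4 - 5)/(4 - 5)) = 2*(-9/(-1)) = 2*(-1*(-9)) = 2*9 = 18)
(-20/(9 - 21))*L(-6, G(2)) = -20/(9 - 21)*18 = -20/(-12)*18 = -20*(-1/12)*18 = (5/3)*18 = 30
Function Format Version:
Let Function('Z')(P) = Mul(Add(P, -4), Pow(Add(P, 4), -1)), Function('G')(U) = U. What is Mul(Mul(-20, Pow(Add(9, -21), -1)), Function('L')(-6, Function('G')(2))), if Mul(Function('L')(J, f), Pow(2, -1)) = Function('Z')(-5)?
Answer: 30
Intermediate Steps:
Function('Z')(P) = Mul(Pow(Add(4, P), -1), Add(-4, P)) (Function('Z')(P) = Mul(Add(-4, P), Pow(Add(4, P), -1)) = Mul(Pow(Add(4, P), -1), Add(-4, P)))
Function('L')(J, f) = 18 (Function('L')(J, f) = Mul(2, Mul(Pow(Add(4, -5), -1), Add(-4, -5))) = Mul(2, Mul(Pow(-1, -1), -9)) = Mul(2, Mul(-1, -9)) = Mul(2, 9) = 18)
Mul(Mul(-20, Pow(Add(9, -21), -1)), Function('L')(-6, Function('G')(2))) = Mul(Mul(-20, Pow(Add(9, -21), -1)), 18) = Mul(Mul(-20, Pow(-12, -1)), 18) = Mul(Mul(-20, Rational(-1, 12)), 18) = Mul(Rational(5, 3), 18) = 30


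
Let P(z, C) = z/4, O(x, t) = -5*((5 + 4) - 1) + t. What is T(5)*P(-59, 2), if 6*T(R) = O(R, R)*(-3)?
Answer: -2065/8 ≈ -258.13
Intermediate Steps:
O(x, t) = -40 + t (O(x, t) = -5*(9 - 1) + t = -5*8 + t = -40 + t)
P(z, C) = z/4 (P(z, C) = z*(¼) = z/4)
T(R) = 20 - R/2 (T(R) = ((-40 + R)*(-3))/6 = (120 - 3*R)/6 = 20 - R/2)
T(5)*P(-59, 2) = (20 - ½*5)*((¼)*(-59)) = (20 - 5/2)*(-59/4) = (35/2)*(-59/4) = -2065/8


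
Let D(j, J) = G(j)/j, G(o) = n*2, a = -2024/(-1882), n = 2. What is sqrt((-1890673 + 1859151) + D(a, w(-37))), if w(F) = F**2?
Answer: 5*I*sqrt(80698145)/253 ≈ 177.53*I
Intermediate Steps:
a = 1012/941 (a = -2024*(-1/1882) = 1012/941 ≈ 1.0755)
G(o) = 4 (G(o) = 2*2 = 4)
D(j, J) = 4/j
sqrt((-1890673 + 1859151) + D(a, w(-37))) = sqrt((-1890673 + 1859151) + 4/(1012/941)) = sqrt(-31522 + 4*(941/1012)) = sqrt(-31522 + 941/253) = sqrt(-7974125/253) = 5*I*sqrt(80698145)/253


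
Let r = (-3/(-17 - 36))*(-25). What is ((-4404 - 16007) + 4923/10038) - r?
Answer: -3619307995/177338 ≈ -20409.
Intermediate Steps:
r = -75/53 (r = (-3/(-53))*(-25) = -1/53*(-3)*(-25) = (3/53)*(-25) = -75/53 ≈ -1.4151)
((-4404 - 16007) + 4923/10038) - r = ((-4404 - 16007) + 4923/10038) - 1*(-75/53) = (-20411 + 4923*(1/10038)) + 75/53 = (-20411 + 1641/3346) + 75/53 = -68293565/3346 + 75/53 = -3619307995/177338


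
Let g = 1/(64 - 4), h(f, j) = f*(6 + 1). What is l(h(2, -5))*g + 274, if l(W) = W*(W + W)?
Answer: 4208/15 ≈ 280.53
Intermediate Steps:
h(f, j) = 7*f (h(f, j) = f*7 = 7*f)
l(W) = 2*W² (l(W) = W*(2*W) = 2*W²)
g = 1/60 ≈ 0.016667
l(h(2, -5))*g + 274 = (2*(7*2)²)*(1/60) + 274 = (2*14²)*(1/60) + 274 = (2*196)*(1/60) + 274 = 392*(1/60) + 274 = 98/15 + 274 = 4208/15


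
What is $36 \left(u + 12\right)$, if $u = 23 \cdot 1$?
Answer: $1260$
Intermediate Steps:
$u = 23$
$36 \left(u + 12\right) = 36 \left(23 + 12\right) = 36 \cdot 35 = 1260$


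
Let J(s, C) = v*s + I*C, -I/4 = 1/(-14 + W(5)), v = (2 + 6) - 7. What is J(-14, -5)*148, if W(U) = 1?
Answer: -29896/13 ≈ -2299.7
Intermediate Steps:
v = 1 (v = 8 - 7 = 1)
I = 4/13 (I = -4/(-14 + 1) = -4/(-13) = -4*(-1/13) = 4/13 ≈ 0.30769)
J(s, C) = s + 4*C/13 (J(s, C) = 1*s + 4*C/13 = s + 4*C/13)
J(-14, -5)*148 = (-14 + (4/13)*(-5))*148 = (-14 - 20/13)*148 = -202/13*148 = -29896/13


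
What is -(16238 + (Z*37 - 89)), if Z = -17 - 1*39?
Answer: -14077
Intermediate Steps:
Z = -56 (Z = -17 - 39 = -56)
-(16238 + (Z*37 - 89)) = -(16238 + (-56*37 - 89)) = -(16238 + (-2072 - 89)) = -(16238 - 2161) = -1*14077 = -14077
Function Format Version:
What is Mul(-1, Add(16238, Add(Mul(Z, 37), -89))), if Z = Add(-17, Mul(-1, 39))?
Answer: -14077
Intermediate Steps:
Z = -56 (Z = Add(-17, -39) = -56)
Mul(-1, Add(16238, Add(Mul(Z, 37), -89))) = Mul(-1, Add(16238, Add(Mul(-56, 37), -89))) = Mul(-1, Add(16238, Add(-2072, -89))) = Mul(-1, Add(16238, -2161)) = Mul(-1, 14077) = -14077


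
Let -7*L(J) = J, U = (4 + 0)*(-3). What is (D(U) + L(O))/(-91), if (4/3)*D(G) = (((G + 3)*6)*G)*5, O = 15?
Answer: -16995/637 ≈ -26.680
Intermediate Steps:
U = -12 (U = 4*(-3) = -12)
L(J) = -J/7
D(G) = 15*G*(18 + 6*G)/4 (D(G) = 3*((((G + 3)*6)*G)*5)/4 = 3*((((3 + G)*6)*G)*5)/4 = 3*(((18 + 6*G)*G)*5)/4 = 3*((G*(18 + 6*G))*5)/4 = 3*(5*G*(18 + 6*G))/4 = 15*G*(18 + 6*G)/4)
(D(U) + L(O))/(-91) = ((45/2)*(-12)*(3 - 12) - 1/7*15)/(-91) = ((45/2)*(-12)*(-9) - 15/7)*(-1/91) = (2430 - 15/7)*(-1/91) = (16995/7)*(-1/91) = -16995/637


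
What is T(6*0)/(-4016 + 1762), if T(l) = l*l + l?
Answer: 0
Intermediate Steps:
T(l) = l + l**2 (T(l) = l**2 + l = l + l**2)
T(6*0)/(-4016 + 1762) = ((6*0)*(1 + 6*0))/(-4016 + 1762) = (0*(1 + 0))/(-2254) = (0*1)*(-1/2254) = 0*(-1/2254) = 0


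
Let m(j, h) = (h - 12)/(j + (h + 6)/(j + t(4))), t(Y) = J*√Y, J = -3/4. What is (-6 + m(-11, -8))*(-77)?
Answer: 86702/271 ≈ 319.93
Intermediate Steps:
J = -¾ (J = -3*¼ = -¾ ≈ -0.75000)
t(Y) = -3*√Y/4
m(j, h) = (-12 + h)/(j + (6 + h)/(-3/2 + j)) (m(j, h) = (h - 12)/(j + (h + 6)/(j - 3*√4/4)) = (-12 + h)/(j + (6 + h)/(j - ¾*2)) = (-12 + h)/(j + (6 + h)/(j - 3/2)) = (-12 + h)/(j + (6 + h)/(-3/2 + j)))
(-6 + m(-11, -8))*(-77) = (-6 + (36 - 24*(-11) - 3*(-8) + 2*(-8)*(-11))/(12 - 3*(-11) + 2*(-8) + 2*(-11)²))*(-77) = (-6 + (36 + 264 + 24 + 176)/(12 + 33 - 16 + 2*121))*(-77) = (-6 + 500/(12 + 33 - 16 + 242))*(-77) = (-6 + 500/271)*(-77) = -1126/271*(-77) = 86702/271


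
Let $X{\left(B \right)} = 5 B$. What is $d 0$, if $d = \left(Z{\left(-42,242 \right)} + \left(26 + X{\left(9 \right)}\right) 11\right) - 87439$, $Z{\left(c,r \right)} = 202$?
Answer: $0$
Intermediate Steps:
$d = -86456$ ($d = \left(202 + \left(26 + 5 \cdot 9\right) 11\right) - 87439 = \left(202 + \left(26 + 45\right) 11\right) - 87439 = \left(202 + 71 \cdot 11\right) - 87439 = \left(202 + 781\right) - 87439 = 983 - 87439 = -86456$)
$d 0 = \left(-86456\right) 0 = 0$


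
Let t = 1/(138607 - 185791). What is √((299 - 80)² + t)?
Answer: √6673562886027/11796 ≈ 219.00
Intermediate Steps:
t = -1/47184 (t = 1/(-47184) = -1/47184 ≈ -2.1194e-5)
√((299 - 80)² + t) = √((299 - 80)² - 1/47184) = √(219² - 1/47184) = √(47961 - 1/47184) = √(2262991823/47184) = √6673562886027/11796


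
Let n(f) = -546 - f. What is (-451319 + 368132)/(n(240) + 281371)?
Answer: -83187/280585 ≈ -0.29648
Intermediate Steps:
(-451319 + 368132)/(n(240) + 281371) = (-451319 + 368132)/((-546 - 1*240) + 281371) = -83187/((-546 - 240) + 281371) = -83187/(-786 + 281371) = -83187/280585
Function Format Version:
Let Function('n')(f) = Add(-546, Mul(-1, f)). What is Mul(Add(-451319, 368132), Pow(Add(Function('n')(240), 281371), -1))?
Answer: Rational(-83187, 280585) ≈ -0.29648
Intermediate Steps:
Mul(Add(-451319, 368132), Pow(Add(Function('n')(240), 281371), -1)) = Mul(Add(-451319, 368132), Pow(Add(Add(-546, Mul(-1, 240)), 281371), -1)) = Mul(-83187, Pow(Add(Add(-546, -240), 281371), -1)) = Mul(-83187, Pow(Add(-786, 281371), -1)) = Mul(-83187, Pow(280585, -1)) = Mul(-83187, Rational(1, 280585)) = Rational(-83187, 280585)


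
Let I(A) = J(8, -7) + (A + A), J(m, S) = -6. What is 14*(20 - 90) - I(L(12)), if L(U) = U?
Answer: -998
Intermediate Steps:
I(A) = -6 + 2*A (I(A) = -6 + (A + A) = -6 + 2*A)
14*(20 - 90) - I(L(12)) = 14*(20 - 90) - (-6 + 2*12) = 14*(-70) - (-6 + 24) = -980 - 1*18 = -980 - 18 = -998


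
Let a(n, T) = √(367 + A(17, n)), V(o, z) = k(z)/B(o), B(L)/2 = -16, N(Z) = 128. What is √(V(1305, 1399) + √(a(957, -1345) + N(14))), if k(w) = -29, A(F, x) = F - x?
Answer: √(58 + 64*√(128 + I*√573))/8 ≈ 3.5059 + 0.15022*I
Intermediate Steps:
B(L) = -32 (B(L) = 2*(-16) = -32)
V(o, z) = 29/32 (V(o, z) = -29/(-32) = -29*(-1/32) = 29/32)
a(n, T) = √(384 - n) (a(n, T) = √(367 + (17 - n)) = √(384 - n))
√(V(1305, 1399) + √(a(957, -1345) + N(14))) = √(29/32 + √(√(384 - 1*957) + 128)) = √(29/32 + √(√(384 - 957) + 128)) = √(29/32 + √(√(-573) + 128)) = √(29/32 + √(I*√573 + 128)) = √(29/32 + √(128 + I*√573))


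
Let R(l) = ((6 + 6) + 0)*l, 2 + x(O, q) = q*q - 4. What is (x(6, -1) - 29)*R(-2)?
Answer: 816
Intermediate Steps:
x(O, q) = -6 + q**2 (x(O, q) = -2 + (q*q - 4) = -2 + (q**2 - 4) = -2 + (-4 + q**2) = -6 + q**2)
R(l) = 12*l (R(l) = (12 + 0)*l = 12*l)
(x(6, -1) - 29)*R(-2) = ((-6 + (-1)**2) - 29)*(12*(-2)) = ((-6 + 1) - 29)*(-24) = (-5 - 29)*(-24) = -34*(-24) = 816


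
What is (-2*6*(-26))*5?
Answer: 1560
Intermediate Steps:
(-2*6*(-26))*5 = -12*(-26)*5 = 312*5 = 1560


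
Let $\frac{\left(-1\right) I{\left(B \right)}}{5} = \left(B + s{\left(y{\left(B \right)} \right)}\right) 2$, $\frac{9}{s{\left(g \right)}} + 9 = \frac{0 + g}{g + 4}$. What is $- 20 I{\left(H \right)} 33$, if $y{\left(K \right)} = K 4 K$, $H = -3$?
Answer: $- \frac{81400}{3} \approx -27133.0$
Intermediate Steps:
$y{\left(K \right)} = 4 K^{2}$ ($y{\left(K \right)} = 4 K K = 4 K^{2}$)
$s{\left(g \right)} = \frac{9}{-9 + \frac{g}{4 + g}}$ ($s{\left(g \right)} = \frac{9}{-9 + \frac{0 + g}{g + 4}} = \frac{9}{-9 + \frac{g}{4 + g}}$)
$I{\left(B \right)} = - 10 B - \frac{45 \left(-4 - 4 B^{2}\right)}{2 \left(9 + 8 B^{2}\right)}$ ($I{\left(B \right)} = - 5 \left(B + \frac{9 \left(-4 - 4 B^{2}\right)}{4 \left(9 + 2 \cdot 4 B^{2}\right)}\right) 2 = - 5 \left(B + \frac{9 \left(-4 - 4 B^{2}\right)}{4 \left(9 + 8 B^{2}\right)}\right) 2 = - 5 \left(2 B + \frac{9 \left(-4 - 4 B^{2}\right)}{2 \left(9 + 8 B^{2}\right)}\right) = - 10 B - \frac{45 \left(-4 - 4 B^{2}\right)}{2 \left(9 + 8 B^{2}\right)}$)
$- 20 I{\left(H \right)} 33 = - 20 \frac{10 \left(9 - -27 - 8 \left(-3\right)^{3} + 9 \left(-3\right)^{2}\right)}{9 + 8 \left(-3\right)^{2}} \cdot 33 = - 20 \frac{10 \left(9 + 27 - -216 + 9 \cdot 9\right)}{9 + 8 \cdot 9} \cdot 33 = - 20 \frac{10 \left(9 + 27 + 216 + 81\right)}{9 + 72} \cdot 33 = - 20 \cdot 10 \cdot \frac{1}{81} \cdot 333 \cdot 33 = \left(-20\right) \frac{370}{9} \cdot 33 = \left(- \frac{7400}{9}\right) 33 = - \frac{81400}{3}$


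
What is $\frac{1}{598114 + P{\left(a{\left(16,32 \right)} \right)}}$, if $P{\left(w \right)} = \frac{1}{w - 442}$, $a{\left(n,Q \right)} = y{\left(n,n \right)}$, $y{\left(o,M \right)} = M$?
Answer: $\frac{426}{254796563} \approx 1.6719 \cdot 10^{-6}$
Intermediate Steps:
$a{\left(n,Q \right)} = n$
$P{\left(w \right)} = \frac{1}{-442 + w}$
$\frac{1}{598114 + P{\left(a{\left(16,32 \right)} \right)}} = \frac{1}{598114 + \frac{1}{-442 + 16}} = \frac{1}{598114 + \frac{1}{-426}} = \frac{1}{598114 - \frac{1}{426}} = \frac{1}{\frac{254796563}{426}} = \frac{426}{254796563}$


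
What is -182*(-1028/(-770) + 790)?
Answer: -7921264/55 ≈ -1.4402e+5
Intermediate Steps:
-182*(-1028/(-770) + 790) = -182*(-1028*(-1/770) + 790) = -182*(514/385 + 790) = -182*304664/385 = -7921264/55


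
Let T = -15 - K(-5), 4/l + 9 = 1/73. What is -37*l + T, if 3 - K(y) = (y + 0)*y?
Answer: 3849/164 ≈ 23.470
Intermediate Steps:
l = -73/164 (l = 4/(-9 + 1/73) = 4/(-656/73) = 4*(-73/656) = -73/164 ≈ -0.44512)
K(y) = 3 - y**2 (K(y) = 3 - (y + 0)*y = 3 - y*y = 3 - y**2)
T = 7 (T = -15 - (3 - 1*(-5)**2) = -15 - (3 - 1*25) = -15 - (3 - 25) = -15 - 1*(-22) = -15 + 22 = 7)
-37*l + T = -37*(-73/164) + 7 = 2701/164 + 7 = 3849/164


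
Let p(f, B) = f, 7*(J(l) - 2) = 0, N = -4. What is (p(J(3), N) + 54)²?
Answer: 3136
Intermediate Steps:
J(l) = 2 (J(l) = 2 + (⅐)*0 = 2 + 0 = 2)
(p(J(3), N) + 54)² = (2 + 54)² = 56² = 3136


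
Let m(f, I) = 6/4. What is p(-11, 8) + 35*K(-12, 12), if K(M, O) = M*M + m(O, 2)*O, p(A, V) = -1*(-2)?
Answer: 5672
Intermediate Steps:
m(f, I) = 3/2 (m(f, I) = 6*(1/4) = 3/2)
p(A, V) = 2
K(M, O) = M**2 + 3*O/2 (K(M, O) = M*M + 3*O/2 = M**2 + 3*O/2)
p(-11, 8) + 35*K(-12, 12) = 2 + 35*((-12)**2 + (3/2)*12) = 2 + 35*(144 + 18) = 2 + 35*162 = 2 + 5670 = 5672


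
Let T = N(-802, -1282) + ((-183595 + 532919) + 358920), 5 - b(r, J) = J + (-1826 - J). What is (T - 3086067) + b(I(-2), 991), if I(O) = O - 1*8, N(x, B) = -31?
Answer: -2376023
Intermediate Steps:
I(O) = -8 + O (I(O) = O - 8 = -8 + O)
b(r, J) = 1831 (b(r, J) = 5 - (J + (-1826 - J)) = 5 - 1*(-1826) = 5 + 1826 = 1831)
T = 708213 (T = -31 + ((-183595 + 532919) + 358920) = -31 + (349324 + 358920) = -31 + 708244 = 708213)
(T - 3086067) + b(I(-2), 991) = (708213 - 3086067) + 1831 = -2377854 + 1831 = -2376023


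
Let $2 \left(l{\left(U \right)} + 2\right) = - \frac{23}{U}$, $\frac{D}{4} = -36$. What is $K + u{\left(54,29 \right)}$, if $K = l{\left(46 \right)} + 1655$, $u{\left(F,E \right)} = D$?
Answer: $\frac{6035}{4} \approx 1508.8$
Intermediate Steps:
$D = -144$ ($D = 4 \left(-36\right) = -144$)
$u{\left(F,E \right)} = -144$
$l{\left(U \right)} = -2 - \frac{23}{2 U}$ ($l{\left(U \right)} = -2 + \frac{\left(-23\right) \frac{1}{U}}{2} = -2 - \frac{23}{2 U}$)
$K = \frac{6611}{4}$ ($K = \left(-2 - \frac{23}{2 \cdot 46}\right) + 1655 = \left(-2 - \frac{1}{4}\right) + 1655 = - \frac{9}{4} + 1655 = \frac{6611}{4} \approx 1652.8$)
$K + u{\left(54,29 \right)} = \frac{6611}{4} - 144 = \frac{6035}{4}$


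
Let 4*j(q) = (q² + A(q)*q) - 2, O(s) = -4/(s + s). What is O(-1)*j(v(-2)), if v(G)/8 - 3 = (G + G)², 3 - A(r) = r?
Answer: 227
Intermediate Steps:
A(r) = 3 - r
O(s) = -2/s (O(s) = -4*1/(2*s) = -2/s)
v(G) = 24 + 32*G² (v(G) = 24 + 8*(G + G)² = 24 + 8*(2*G)² = 24 + 8*(4*G²) = 24 + 32*G²)
j(q) = -½ + q²/4 + q*(3 - q)/4 (j(q) = ((q² + (3 - q)*q) - 2)/4 = ((q² + q*(3 - q)) - 2)/4 = (-2 + q² + q*(3 - q))/4 = -½ + q²/4 + q*(3 - q)/4)
O(-1)*j(v(-2)) = (-2/(-1))*(-½ + 3*(24 + 32*(-2)²)/4) = (-2*(-1))*(-½ + 3*(24 + 32*4)/4) = 2*(-½ + 3*(24 + 128)/4) = 2*(-½ + (¾)*152) = 2*(-½ + 114) = 2*(227/2) = 227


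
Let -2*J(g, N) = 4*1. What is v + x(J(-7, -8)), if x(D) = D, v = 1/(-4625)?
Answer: -9251/4625 ≈ -2.0002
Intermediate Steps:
J(g, N) = -2
v = -1/4625 ≈ -0.00021622
v + x(J(-7, -8)) = -1/4625 - 2 = -9251/4625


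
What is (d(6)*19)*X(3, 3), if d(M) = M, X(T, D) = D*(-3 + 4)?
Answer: 342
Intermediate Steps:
X(T, D) = D (X(T, D) = D*1 = D)
(d(6)*19)*X(3, 3) = (6*19)*3 = 114*3 = 342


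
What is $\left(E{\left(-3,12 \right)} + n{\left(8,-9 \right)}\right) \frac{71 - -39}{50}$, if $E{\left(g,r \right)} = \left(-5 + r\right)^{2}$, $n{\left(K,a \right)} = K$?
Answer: $\frac{627}{5} \approx 125.4$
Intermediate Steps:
$\left(E{\left(-3,12 \right)} + n{\left(8,-9 \right)}\right) \frac{71 - -39}{50} = \left(\left(-5 + 12\right)^{2} + 8\right) \frac{71 - -39}{50} = \left(7^{2} + 8\right) \left(71 + 39\right) \frac{1}{50} = \left(49 + 8\right) 110 \cdot \frac{1}{50} = 57 \cdot \frac{11}{5} = \frac{627}{5}$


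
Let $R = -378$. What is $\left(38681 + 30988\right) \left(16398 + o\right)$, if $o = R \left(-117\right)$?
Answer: $4223613456$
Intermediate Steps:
$o = 44226$ ($o = \left(-378\right) \left(-117\right) = 44226$)
$\left(38681 + 30988\right) \left(16398 + o\right) = \left(38681 + 30988\right) \left(16398 + 44226\right) = 69669 \cdot 60624 = 4223613456$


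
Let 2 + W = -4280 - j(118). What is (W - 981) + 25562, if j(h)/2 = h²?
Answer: -7549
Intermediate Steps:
j(h) = 2*h²
W = -32130 (W = -2 + (-4280 - 2*118²) = -2 + (-4280 - 2*13924) = -2 + (-4280 - 1*27848) = -2 + (-4280 - 27848) = -2 - 32128 = -32130)
(W - 981) + 25562 = (-32130 - 981) + 25562 = -33111 + 25562 = -7549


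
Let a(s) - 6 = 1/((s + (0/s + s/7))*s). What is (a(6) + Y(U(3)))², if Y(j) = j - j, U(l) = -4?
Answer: 3010225/82944 ≈ 36.292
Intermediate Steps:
Y(j) = 0
a(s) = 6 + 7/(8*s²) (a(s) = 6 + 1/((s + (0/s + s/7))*s) = 6 + 1/((s + (0 + s*(⅐)))*s) = 6 + 1/((s + (0 + s/7))*s) = 6 + 1/((s + s/7)*s) = 6 + 1/(((8*s/7))*s) = 6 + (7/(8*s))/s = 6 + 7/(8*s²))
(a(6) + Y(U(3)))² = ((6 + (7/8)/6²) + 0)² = ((6 + (7/8)*(1/36)) + 0)² = ((6 + 7/288) + 0)² = (1735/288 + 0)² = (1735/288)² = 3010225/82944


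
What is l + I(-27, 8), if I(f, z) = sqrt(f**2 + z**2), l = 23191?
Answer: 23191 + sqrt(793) ≈ 23219.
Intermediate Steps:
l + I(-27, 8) = 23191 + sqrt((-27)**2 + 8**2) = 23191 + sqrt(729 + 64) = 23191 + sqrt(793)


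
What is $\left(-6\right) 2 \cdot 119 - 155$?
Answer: $-1583$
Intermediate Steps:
$\left(-6\right) 2 \cdot 119 - 155 = \left(-12\right) 119 - 155 = -1428 - 155 = -1583$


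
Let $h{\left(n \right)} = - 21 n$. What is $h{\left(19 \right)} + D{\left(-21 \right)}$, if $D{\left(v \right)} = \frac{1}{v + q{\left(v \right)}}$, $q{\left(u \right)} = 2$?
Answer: $- \frac{7582}{19} \approx -399.05$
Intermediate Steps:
$D{\left(v \right)} = \frac{1}{2 + v}$ ($D{\left(v \right)} = \frac{1}{v + 2} = \frac{1}{2 + v}$)
$h{\left(19 \right)} + D{\left(-21 \right)} = \left(-21\right) 19 + \frac{1}{2 - 21} = -399 + \frac{1}{-19} = -399 - \frac{1}{19} = - \frac{7582}{19}$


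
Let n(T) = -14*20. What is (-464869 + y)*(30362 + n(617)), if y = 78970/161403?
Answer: -2257087723233434/161403 ≈ -1.3984e+10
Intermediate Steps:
n(T) = -280
y = 78970/161403 (y = 78970*(1/161403) = 78970/161403 ≈ 0.48927)
(-464869 + y)*(30362 + n(617)) = (-464869 + 78970/161403)*(30362 - 280) = -75031172237/161403*30082 = -2257087723233434/161403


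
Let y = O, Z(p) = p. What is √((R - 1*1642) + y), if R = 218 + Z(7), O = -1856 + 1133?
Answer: 2*I*√535 ≈ 46.26*I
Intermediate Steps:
O = -723
y = -723
R = 225 (R = 218 + 7 = 225)
√((R - 1*1642) + y) = √((225 - 1*1642) - 723) = √((225 - 1642) - 723) = √(-1417 - 723) = √(-2140) = 2*I*√535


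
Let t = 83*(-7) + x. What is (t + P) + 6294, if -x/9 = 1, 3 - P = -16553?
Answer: 22260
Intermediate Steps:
P = 16556 (P = 3 - 1*(-16553) = 3 + 16553 = 16556)
x = -9 (x = -9*1 = -9)
t = -590 (t = 83*(-7) - 9 = -581 - 9 = -590)
(t + P) + 6294 = (-590 + 16556) + 6294 = 15966 + 6294 = 22260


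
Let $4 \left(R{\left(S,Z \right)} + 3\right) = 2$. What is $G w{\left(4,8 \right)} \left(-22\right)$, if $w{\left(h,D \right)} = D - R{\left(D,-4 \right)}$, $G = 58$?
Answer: $-13398$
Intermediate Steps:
$R{\left(S,Z \right)} = - \frac{5}{2}$ ($R{\left(S,Z \right)} = -3 + \frac{1}{4} \cdot 2 = -3 + \frac{1}{2} = - \frac{5}{2}$)
$w{\left(h,D \right)} = \frac{5}{2} + D$ ($w{\left(h,D \right)} = D - - \frac{5}{2} = D + \frac{5}{2} = \frac{5}{2} + D$)
$G w{\left(4,8 \right)} \left(-22\right) = 58 \left(\frac{5}{2} + 8\right) \left(-22\right) = 58 \cdot \frac{21}{2} \left(-22\right) = 609 \left(-22\right) = -13398$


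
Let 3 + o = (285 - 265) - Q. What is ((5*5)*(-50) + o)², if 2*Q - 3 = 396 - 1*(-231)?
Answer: 2396304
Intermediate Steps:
Q = 315 (Q = 3/2 + (396 - 1*(-231))/2 = 3/2 + (396 + 231)/2 = 3/2 + (½)*627 = 3/2 + 627/2 = 315)
o = -298 (o = -3 + ((285 - 265) - 1*315) = -3 + (20 - 315) = -3 - 295 = -298)
((5*5)*(-50) + o)² = ((5*5)*(-50) - 298)² = (25*(-50) - 298)² = (-1250 - 298)² = (-1548)² = 2396304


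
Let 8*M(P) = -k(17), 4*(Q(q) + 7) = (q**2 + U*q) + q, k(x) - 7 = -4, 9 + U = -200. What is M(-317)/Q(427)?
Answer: -3/186970 ≈ -1.6045e-5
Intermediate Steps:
U = -209 (U = -9 - 200 = -209)
k(x) = 3 (k(x) = 7 - 4 = 3)
Q(q) = -7 - 52*q + q**2/4 (Q(q) = -7 + ((q**2 - 209*q) + q)/4 = -7 + (q**2 - 208*q)/4 = -7 + (-52*q + q**2/4) = -7 - 52*q + q**2/4)
M(P) = -3/8 (M(P) = (-1*3)/8 = (1/8)*(-3) = -3/8)
M(-317)/Q(427) = -3/(8*(-7 - 52*427 + (1/4)*427**2)) = -3/(8*(-7 - 22204 + (1/4)*182329)) = -3/(8*(-7 - 22204 + 182329/4)) = -3/(8*93485/4) = -3/8*4/93485 = -3/186970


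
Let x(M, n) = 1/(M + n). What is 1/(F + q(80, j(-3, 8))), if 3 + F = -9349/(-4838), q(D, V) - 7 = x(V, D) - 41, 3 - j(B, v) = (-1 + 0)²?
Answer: -2419/84799 ≈ -0.028526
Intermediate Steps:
j(B, v) = 2 (j(B, v) = 3 - (-1 + 0)² = 3 - 1*(-1)² = 3 - 1*1 = 3 - 1 = 2)
q(D, V) = -34 + 1/(D + V) (q(D, V) = 7 + (1/(V + D) - 41) = 7 + (1/(D + V) - 41) = 7 + (-41 + 1/(D + V)) = -34 + 1/(D + V))
F = -5165/4838 (F = -3 - 9349/(-4838) = -3 - 9349*(-1/4838) = -3 + 9349/4838 = -5165/4838 ≈ -1.0676)
1/(F + q(80, j(-3, 8))) = 1/(-5165/4838 + (-34 + 1/(80 + 2))) = 1/(-5165/4838 + (-34 + 1/82)) = 1/(-5165/4838 - 2787/82) = 1/(-84799/2419) = -2419/84799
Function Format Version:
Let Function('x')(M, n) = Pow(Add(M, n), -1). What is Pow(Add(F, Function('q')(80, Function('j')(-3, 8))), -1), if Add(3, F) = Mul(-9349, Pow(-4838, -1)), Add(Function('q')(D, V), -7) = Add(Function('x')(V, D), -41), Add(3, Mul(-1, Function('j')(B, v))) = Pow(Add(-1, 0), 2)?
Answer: Rational(-2419, 84799) ≈ -0.028526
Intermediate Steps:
Function('j')(B, v) = 2 (Function('j')(B, v) = Add(3, Mul(-1, Pow(Add(-1, 0), 2))) = Add(3, Mul(-1, Pow(-1, 2))) = Add(3, Mul(-1, 1)) = Add(3, -1) = 2)
Function('q')(D, V) = Add(-34, Pow(Add(D, V), -1)) (Function('q')(D, V) = Add(7, Add(Pow(Add(V, D), -1), -41)) = Add(7, Add(Pow(Add(D, V), -1), -41)) = Add(7, Add(-41, Pow(Add(D, V), -1))) = Add(-34, Pow(Add(D, V), -1)))
F = Rational(-5165, 4838) (F = Add(-3, Mul(-9349, Pow(-4838, -1))) = Add(-3, Mul(-9349, Rational(-1, 4838))) = Add(-3, Rational(9349, 4838)) = Rational(-5165, 4838) ≈ -1.0676)
Pow(Add(F, Function('q')(80, Function('j')(-3, 8))), -1) = Pow(Add(Rational(-5165, 4838), Add(-34, Pow(Add(80, 2), -1))), -1) = Pow(Add(Rational(-5165, 4838), Add(-34, Pow(82, -1))), -1) = Pow(Add(Rational(-5165, 4838), Add(-34, Rational(1, 82))), -1) = Pow(Add(Rational(-5165, 4838), Rational(-2787, 82)), -1) = Pow(Rational(-84799, 2419), -1) = Rational(-2419, 84799)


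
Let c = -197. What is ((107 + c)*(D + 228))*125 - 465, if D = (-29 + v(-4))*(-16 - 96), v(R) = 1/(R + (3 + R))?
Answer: -39357465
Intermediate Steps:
v(R) = 1/(3 + 2*R)
D = 16352/5 (D = (-29 + 1/(3 + 2*(-4)))*(-16 - 96) = (-29 + 1/(3 - 8))*(-112) = (-29 + 1/(-5))*(-112) = (-29 - ⅕)*(-112) = -146/5*(-112) = 16352/5 ≈ 3270.4)
((107 + c)*(D + 228))*125 - 465 = ((107 - 197)*(16352/5 + 228))*125 - 465 = -90*17492/5*125 - 465 = -314856*125 - 465 = -39357000 - 465 = -39357465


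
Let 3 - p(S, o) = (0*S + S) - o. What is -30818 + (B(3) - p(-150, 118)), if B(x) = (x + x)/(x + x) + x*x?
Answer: -31079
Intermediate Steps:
p(S, o) = 3 + o - S (p(S, o) = 3 - ((0*S + S) - o) = 3 - ((0 + S) - o) = 3 - (S - o) = 3 + (o - S) = 3 + o - S)
B(x) = 1 + x² (B(x) = (2*x)/((2*x)) + x² = (2*x)*(1/(2*x)) + x² = 1 + x²)
-30818 + (B(3) - p(-150, 118)) = -30818 + ((1 + 3²) - (3 + 118 - 1*(-150))) = -30818 + ((1 + 9) - (3 + 118 + 150)) = -30818 + (10 - 1*271) = -30818 + (10 - 271) = -30818 - 261 = -31079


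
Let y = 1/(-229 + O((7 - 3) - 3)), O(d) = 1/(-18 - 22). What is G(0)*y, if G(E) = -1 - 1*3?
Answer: 160/9161 ≈ 0.017465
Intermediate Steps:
O(d) = -1/40 (O(d) = 1/(-40) = -1/40)
G(E) = -4 (G(E) = -1 - 3 = -4)
y = -40/9161 (y = 1/(-229 - 1/40) = 1/(-9161/40) = -40/9161 ≈ -0.0043663)
G(0)*y = -4*(-40/9161) = 160/9161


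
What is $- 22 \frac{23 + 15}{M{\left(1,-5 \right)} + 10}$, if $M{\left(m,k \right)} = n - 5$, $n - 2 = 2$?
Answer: $- \frac{836}{9} \approx -92.889$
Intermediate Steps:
$n = 4$ ($n = 2 + 2 = 4$)
$M{\left(m,k \right)} = -1$ ($M{\left(m,k \right)} = 4 - 5 = -1$)
$- 22 \frac{23 + 15}{M{\left(1,-5 \right)} + 10} = - 22 \frac{23 + 15}{-1 + 10} = - 22 \cdot \frac{38}{9} = - 22 \cdot 38 \cdot \frac{1}{9} = \left(-22\right) \frac{38}{9} = - \frac{836}{9}$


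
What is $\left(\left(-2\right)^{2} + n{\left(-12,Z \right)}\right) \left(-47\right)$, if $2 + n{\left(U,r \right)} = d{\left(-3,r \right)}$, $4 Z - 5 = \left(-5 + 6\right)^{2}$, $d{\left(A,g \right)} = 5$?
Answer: $-329$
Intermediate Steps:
$Z = \frac{3}{2}$ ($Z = \frac{5}{4} + \frac{\left(-5 + 6\right)^{2}}{4} = \frac{5}{4} + \frac{1^{2}}{4} = \frac{5}{4} + \frac{1}{4} \cdot 1 = \frac{5}{4} + \frac{1}{4} = \frac{3}{2} \approx 1.5$)
$n{\left(U,r \right)} = 3$ ($n{\left(U,r \right)} = -2 + 5 = 3$)
$\left(\left(-2\right)^{2} + n{\left(-12,Z \right)}\right) \left(-47\right) = \left(\left(-2\right)^{2} + 3\right) \left(-47\right) = \left(4 + 3\right) \left(-47\right) = 7 \left(-47\right) = -329$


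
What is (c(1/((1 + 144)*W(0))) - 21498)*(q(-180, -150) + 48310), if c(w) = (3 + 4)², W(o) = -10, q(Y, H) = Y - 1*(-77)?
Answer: -1033991943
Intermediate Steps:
q(Y, H) = 77 + Y (q(Y, H) = Y + 77 = 77 + Y)
c(w) = 49 (c(w) = 7² = 49)
(c(1/((1 + 144)*W(0))) - 21498)*(q(-180, -150) + 48310) = (49 - 21498)*((77 - 180) + 48310) = -21449*(-103 + 48310) = -21449*48207 = -1033991943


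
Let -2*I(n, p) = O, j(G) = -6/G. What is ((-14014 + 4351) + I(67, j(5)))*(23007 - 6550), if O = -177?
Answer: -315135093/2 ≈ -1.5757e+8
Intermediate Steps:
I(n, p) = 177/2 (I(n, p) = -½*(-177) = 177/2)
((-14014 + 4351) + I(67, j(5)))*(23007 - 6550) = ((-14014 + 4351) + 177/2)*(23007 - 6550) = (-9663 + 177/2)*16457 = -19149/2*16457 = -315135093/2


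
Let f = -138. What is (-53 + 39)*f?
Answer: 1932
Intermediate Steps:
(-53 + 39)*f = (-53 + 39)*(-138) = -14*(-138) = 1932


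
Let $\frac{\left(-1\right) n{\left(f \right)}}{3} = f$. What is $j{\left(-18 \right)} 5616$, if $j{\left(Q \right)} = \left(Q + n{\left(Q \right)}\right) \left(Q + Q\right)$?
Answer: $-7278336$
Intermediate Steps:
$n{\left(f \right)} = - 3 f$
$j{\left(Q \right)} = - 4 Q^{2}$ ($j{\left(Q \right)} = \left(Q - 3 Q\right) \left(Q + Q\right) = - 2 Q 2 Q = - 4 Q^{2}$)
$j{\left(-18 \right)} 5616 = - 4 \left(-18\right)^{2} \cdot 5616 = \left(-4\right) 324 \cdot 5616 = \left(-1296\right) 5616 = -7278336$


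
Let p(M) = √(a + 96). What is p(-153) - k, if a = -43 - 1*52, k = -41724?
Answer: 41725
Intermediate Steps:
a = -95 (a = -43 - 52 = -95)
p(M) = 1 (p(M) = √(-95 + 96) = √1 = 1)
p(-153) - k = 1 - 1*(-41724) = 1 + 41724 = 41725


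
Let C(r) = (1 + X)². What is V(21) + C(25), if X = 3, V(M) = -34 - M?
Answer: -39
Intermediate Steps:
C(r) = 16 (C(r) = (1 + 3)² = 4² = 16)
V(21) + C(25) = (-34 - 1*21) + 16 = (-34 - 21) + 16 = -55 + 16 = -39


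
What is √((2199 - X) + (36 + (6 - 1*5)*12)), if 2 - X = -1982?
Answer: √263 ≈ 16.217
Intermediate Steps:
X = 1984 (X = 2 - 1*(-1982) = 2 + 1982 = 1984)
√((2199 - X) + (36 + (6 - 1*5)*12)) = √((2199 - 1*1984) + (36 + (6 - 1*5)*12)) = √((2199 - 1984) + (36 + (6 - 5)*12)) = √(215 + (36 + 1*12)) = √(215 + (36 + 12)) = √(215 + 48) = √263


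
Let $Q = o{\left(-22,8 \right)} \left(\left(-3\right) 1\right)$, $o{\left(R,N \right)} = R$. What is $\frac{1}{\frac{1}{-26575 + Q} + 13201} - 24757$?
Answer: $- \frac{8663595963647}{349945308} \approx -24757.0$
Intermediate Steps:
$Q = 66$ ($Q = - 22 \left(\left(-3\right) 1\right) = \left(-22\right) \left(-3\right) = 66$)
$\frac{1}{\frac{1}{-26575 + Q} + 13201} - 24757 = \frac{1}{\frac{1}{-26575 + 66} + 13201} - 24757 = \frac{1}{\frac{1}{-26509} + 13201} - 24757 = \frac{1}{- \frac{1}{26509} + 13201} - 24757 = \frac{1}{\frac{349945308}{26509}} - 24757 = \frac{26509}{349945308} - 24757 = - \frac{8663595963647}{349945308}$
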